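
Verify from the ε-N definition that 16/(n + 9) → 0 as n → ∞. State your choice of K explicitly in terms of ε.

K = 16/ε

Suppose ε > 0. For n ≥ 1, |16/(n + 9) − 0| = 16/(n + 9) ≤ 16/n.
We need 16/n < ε, i.e. n > 16/ε.
Take K = 16/ε. If n > K then |16/(n + 9)| ≤ 16/n < ε.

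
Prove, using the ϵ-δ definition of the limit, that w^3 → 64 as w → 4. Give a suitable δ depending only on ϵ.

Suppose ϵ > 0. We seek δ > 0 with 0 < |w − 4| < δ ⇒ |w^3 − 64| < ϵ.
Factor: w^3 − 64 = (w − 4)(w^2 + 4w + 16), so |w^3 − 64| = |w − 4|·|w^2 + 4w + 16|.
Restrict δ ≤ 1. Then |w − 4| < 1 gives |w| < 5, so by the triangle inequality |w^2 + 4w + 16| ≤ 5^2 + 4·5 + 16 = 61.
Hence |w^3 − 64| ≤ 61|w − 4|, which is < ϵ once |w − 4| < ϵ/61.
Take δ = min(1, ϵ/61). If 0 < |w − 4| < δ then both bounds hold and |w^3 − 64| ≤ 61|w − 4| < 61·(ϵ/61) = ϵ.

δ = min(1, ϵ/61)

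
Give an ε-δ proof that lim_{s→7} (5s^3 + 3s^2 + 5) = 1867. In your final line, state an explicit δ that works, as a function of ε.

Let ε > 0 be given. We want δ > 0 such that 0 < |s − 7| < δ implies |(5s^3 + 3s^2 + 5) − 1867| < ε.
(5s^3 + 3s^2 + 5) − 1867 = 5s^3 + 3s^2 - 1862 = (s − 7)(5s^2 + 38s + 266).
So |(5s^3 + 3s^2 + 5) − 1867| = |s − 7|·|5s^2 + 38s + 266|.
Assume first that |s − 7| < 1, so |s| < 8. Then |5s^2 + 38s + 266| ≤ 5·8^2 + 38·8 + 266 = 890.
Hence |(5s^3 + 3s^2 + 5) − 1867| ≤ 890|s − 7| < ε provided |s − 7| < ε/890.
Choosing δ = min(1, ε/890) ensures both conditions, hence |(5s^3 + 3s^2 + 5) − 1867| < ε.

δ = min(1, ε/890)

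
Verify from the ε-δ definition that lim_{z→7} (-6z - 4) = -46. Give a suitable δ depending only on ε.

Fix ε > 0. We need δ > 0 so that 0 < |z − 7| < δ implies |(-6z - 4) + 46| < ε.
|(-6z - 4) + 46| = |-6z + 42| = 6|z − 7|.
Thus it suffices that |z − 7| < ε/6.
Take δ = ε/6. If 0 < |z − 7| < δ then |(-6z - 4) + 46| = 6|z − 7| < 6·(ε/6) = ε.

δ = ε/6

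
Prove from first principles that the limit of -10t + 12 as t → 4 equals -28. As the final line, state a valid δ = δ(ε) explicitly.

Let ε > 0. We need δ > 0 so that 0 < |t − 4| < δ implies |(-10t + 12) + 28| < ε.
|(-10t + 12) + 28| = |-10t + 40| = 10|t − 4|.
So 10|t − 4| < ε exactly when |t − 4| < ε/10.
Choosing δ = ε/10 gives |(-10t + 12) + 28| = 10|t − 4| < ε whenever |t − 4| < δ.

δ = ε/10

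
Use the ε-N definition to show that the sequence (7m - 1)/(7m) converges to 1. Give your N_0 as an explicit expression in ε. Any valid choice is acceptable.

N_0 = (1/7)/ε

Let ε > 0 be given. For m ≥ 1, |(7m - 1)/(7m) − 1| = |-7|/(7(7m)) = 7/(7(7m)).
Since 7m ≥ 7m for m ≥ 1, this is ≤ 7/(7·7m) = (1/7)/m.
So |(7m - 1)/(7m) − 1| < ε whenever m > (1/7)/ε.
Take N_0 = (1/7)/ε. If m > N_0 then |(7m - 1)/(7m) − 1| ≤ (1/7)/m < ε.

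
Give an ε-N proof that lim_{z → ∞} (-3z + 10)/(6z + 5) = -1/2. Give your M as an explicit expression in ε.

Let ε > 0. We seek M > 0 such that z > M implies |(-3z + 10)/(6z + 5) + 1/2| < ε.
(-3z + 10)/(6z + 5) + 1/2 = (6(-3z + 10) − (-3)(6z + 5)) / (6(6z + 5)) = 75/(6(6z + 5)).
For z > 0 we have 6z + 5 > 6z, so |(-3z + 10)/(6z + 5) + 1/2| = 75/(6(6z + 5)) < 75/(6·6z) = (25/12)/z.
Thus |(-3z + 10)/(6z + 5) + 1/2| < ε whenever z > (25/12)/ε.
Take M = (25/12)/ε. If z > M then |(-3z + 10)/(6z + 5) + 1/2| < (25/12)/z < ε.

M = (25/12)/ε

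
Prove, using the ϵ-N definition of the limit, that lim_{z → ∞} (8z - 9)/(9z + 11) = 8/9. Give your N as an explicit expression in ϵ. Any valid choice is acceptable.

N = (169/81)/ϵ

Let ϵ > 0. We seek N > 0 such that z > N implies |(8z - 9)/(9z + 11) − (8/9)| < ϵ.
(8z - 9)/(9z + 11) − (8/9) = (9(8z - 9) − 8(9z + 11)) / (9(9z + 11)) = -169/(9(9z + 11)).
For z > 0 we have 9z + 11 > 9z, so |(8z - 9)/(9z + 11) − (8/9)| = 169/(9(9z + 11)) < 169/(9·9z) = (169/81)/z.
Thus |(8z - 9)/(9z + 11) − (8/9)| < ϵ whenever z > (169/81)/ϵ.
Take N = (169/81)/ϵ. If z > N then |(8z - 9)/(9z + 11) − (8/9)| < (169/81)/z < ϵ.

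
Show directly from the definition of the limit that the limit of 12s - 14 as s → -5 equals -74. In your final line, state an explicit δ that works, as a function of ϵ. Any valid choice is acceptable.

δ = ϵ/12

Fix ϵ > 0. We need δ > 0 so that 0 < |s + 5| < δ implies |(12s - 14) + 74| < ϵ.
|(12s - 14) + 74| = |12s + 60| = 12|s + 5|.
Thus it suffices that |s + 5| < ϵ/12.
Take δ = ϵ/12. If 0 < |s + 5| < δ then |(12s - 14) + 74| = 12|s + 5| < 12·(ϵ/12) = ϵ.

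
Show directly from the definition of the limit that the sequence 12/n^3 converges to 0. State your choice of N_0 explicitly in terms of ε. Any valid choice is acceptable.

N_0 = (12/ε)^{1/3}

Suppose ε > 0. For n ≥ 1, |12/n^3 − 0| = 12/n^3.
12/n^3 < ε ⇔ n^3 > 12/ε ⇔ n > (12/ε)^{1/3}.
Take N_0 = (12/ε)^{1/3}. Then n > N_0 implies 12/n^3 < ε.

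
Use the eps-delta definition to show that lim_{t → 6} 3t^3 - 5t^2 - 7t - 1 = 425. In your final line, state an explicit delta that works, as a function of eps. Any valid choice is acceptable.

delta = min(2, eps/367)

Let eps > 0. We want delta > 0 such that 0 < |t − 6| < delta implies |(3t^3 - 5t^2 - 7t - 1) − 425| < eps.
(3t^3 - 5t^2 - 7t - 1) − 425 = 3t^3 - 5t^2 - 7t - 426 = (t − 6)(3t^2 + 13t + 71).
So |(3t^3 - 5t^2 - 7t - 1) − 425| = |t − 6|·|3t^2 + 13t + 71|.
Require delta ≤ 2. Then |t − 6| < 2 gives |t| < 8, and by the triangle inequality |3t^2 + 13t + 71| ≤ 3·8^2 + 13·8 + 71 = 367.
Hence |(3t^3 - 5t^2 - 7t - 1) − 425| ≤ 367|t − 6| < eps provided |t − 6| < eps/367.
Take delta = min(2, eps/367). Then 0 < |t − 6| < delta gives both |t − 6| < 2 and |t − 6| < eps/367, so |(3t^3 - 5t^2 - 7t - 1) − 425| < eps.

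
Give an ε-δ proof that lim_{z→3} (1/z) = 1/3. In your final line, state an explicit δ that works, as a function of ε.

Let ε > 0. We seek δ > 0 such that 0 < |z − 3| < δ implies |1/z − (1/3)| < ε.
|1/z − (1/3)| = |3 − z|/(3·|z|) = |z − 3|/(3|z|).
Restrict δ ≤ 3/2. Then |z − 3| < 3/2 gives |z| > 3/2, so 3|z| > 9/2.
Then |1/z − (1/3)| < |z − 3|/(9/2), which is < ε when |z − 3| < (9/2)ε.
Take δ = min(3/2, (9/2)ε). Then 0 < |z − 3| < δ gives both |z − 3| < 3/2 and |z − 3| < (9/2)ε, so |1/z − (1/3)| < ε.

δ = min(3/2, (9/2)ε)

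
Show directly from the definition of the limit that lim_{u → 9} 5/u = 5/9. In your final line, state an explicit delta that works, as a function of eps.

Let eps > 0 be given. We seek delta > 0 such that 0 < |u − 9| < delta implies |5/u − (5/9)| < eps.
|5/u − (5/9)| = 5·|9 − u|/(9·|u|) = 5|u − 9|/(9|u|).
Restrict delta ≤ 9/2. Then |u − 9| < 9/2 gives |u| > 9/2, so 9|u| > 81/2.
Then |5/u − (5/9)| < 5|u − 9|/(81/2), which is < eps when |u − 9| < (81/10)eps.
Take delta = min(9/2, (81/10)eps). Then 0 < |u − 9| < delta gives both |u − 9| < 9/2 and |u − 9| < (81/10)eps, so |5/u − (5/9)| < eps.

delta = min(9/2, (81/10)eps)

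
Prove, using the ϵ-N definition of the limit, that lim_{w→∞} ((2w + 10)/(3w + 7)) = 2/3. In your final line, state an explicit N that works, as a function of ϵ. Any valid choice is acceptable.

N = (16/9)/ϵ

Let ϵ > 0 be given. We seek N > 0 such that w > N implies |(2w + 10)/(3w + 7) − (2/3)| < ϵ.
(2w + 10)/(3w + 7) − (2/3) = (3(2w + 10) − 2(3w + 7)) / (3(3w + 7)) = 16/(3(3w + 7)).
For w > 0 we have 3w + 7 > 3w, so |(2w + 10)/(3w + 7) − (2/3)| = 16/(3(3w + 7)) < 16/(3·3w) = (16/9)/w.
Thus |(2w + 10)/(3w + 7) − (2/3)| < ϵ whenever w > (16/9)/ϵ.
Take N = (16/9)/ϵ. If w > N then |(2w + 10)/(3w + 7) − (2/3)| < (16/9)/w < ϵ.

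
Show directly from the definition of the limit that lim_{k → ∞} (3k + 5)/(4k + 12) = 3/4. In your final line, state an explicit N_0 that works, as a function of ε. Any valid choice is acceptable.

N_0 = 1/ε

Let ε > 0. For k ≥ 1, |(3k + 5)/(4k + 12) − (3/4)| = |-16|/(4(4k + 12)) = 16/(4(4k + 12)).
Since 4k + 12 ≥ 4k for k ≥ 1, this is ≤ 16/(4·4k) = 1/k.
So |(3k + 5)/(4k + 12) − (3/4)| < ε whenever k > 1/ε.
Take N_0 = 1/ε. If k > N_0 then |(3k + 5)/(4k + 12) − (3/4)| ≤ 1/k < ε.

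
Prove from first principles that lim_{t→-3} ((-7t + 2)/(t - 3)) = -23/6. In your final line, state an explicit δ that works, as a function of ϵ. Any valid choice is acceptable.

δ = min(3, (18/19)ϵ)

Let ϵ > 0 be given. We want δ > 0 with 0 < |t + 3| < δ ⇒ |(-7t + 2)/(t - 3) + 23/6| < ϵ.
Combining over a common denominator, (-7t + 2)/(t - 3) + 23/6 = [(-7t + 2)·(-6) − 23·(t - 3)] / [(-6)·(t - 3)] = 19(t + 3) / ((-6)(t - 3)).
So |(-7t + 2)/(t - 3) + 23/6| = 19|t + 3| / (6·|t − 3|).
Require δ ≤ 3, so |t − 3| ≥ |-6| − |t + 3| > 6 − 3 = 3.
Hence |(-7t + 2)/(t - 3) + 23/6| < 19|t + 3|/(6·3) = (19/18)|t + 3|, which is < ϵ once |t + 3| < (18/19)ϵ.
Take δ = min(3, (18/19)ϵ). Then 0 < |t + 3| < δ forces both bounds, so |(-7t + 2)/(t - 3) + 23/6| < ϵ.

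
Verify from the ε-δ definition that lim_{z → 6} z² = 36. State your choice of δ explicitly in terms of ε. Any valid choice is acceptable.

δ = min(1, ε/13)

Let ε > 0 be given. We seek δ > 0 with 0 < |z − 6| < δ ⇒ |z² − 36| < ε.
Factor: z² − 36 = (z − 6)(z + 6), so |z² − 36| = |z − 6|·|z + 6|.
Restrict δ ≤ 1. Then |z − 6| < 1 gives |z| < 7, so by the triangle inequality |z + 6| ≤ 7 + 6 = 13.
Hence |z² − 36| ≤ 13|z − 6|, which is < ε once |z − 6| < ε/13.
Take δ = min(1, ε/13). If 0 < |z − 6| < δ then both bounds hold and |z² − 36| ≤ 13|z − 6| < 13·(ε/13) = ε.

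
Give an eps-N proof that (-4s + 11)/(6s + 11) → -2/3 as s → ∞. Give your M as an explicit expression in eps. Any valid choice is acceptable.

Fix eps > 0. We seek M > 0 such that s > M implies |(-4s + 11)/(6s + 11) + 2/3| < eps.
(-4s + 11)/(6s + 11) + 2/3 = (6(-4s + 11) − (-4)(6s + 11)) / (6(6s + 11)) = 110/(6(6s + 11)).
For s > 0 we have 6s + 11 > 6s, so |(-4s + 11)/(6s + 11) + 2/3| = 110/(6(6s + 11)) < 110/(6·6s) = (55/18)/s.
Thus |(-4s + 11)/(6s + 11) + 2/3| < eps whenever s > (55/18)/eps.
Take M = (55/18)/eps. If s > M then |(-4s + 11)/(6s + 11) + 2/3| < (55/18)/s < eps.

M = (55/18)/eps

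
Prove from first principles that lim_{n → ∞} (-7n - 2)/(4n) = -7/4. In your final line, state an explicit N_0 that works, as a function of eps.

Suppose eps > 0. For n ≥ 1, |(-7n - 2)/(4n) + 7/4| = |-8|/(4(4n)) = 8/(4(4n)).
Since 4n ≥ 4n for n ≥ 1, this is ≤ 8/(4·4n) = (1/2)/n.
So |(-7n - 2)/(4n) + 7/4| < eps whenever n > (1/2)/eps.
Take N_0 = (1/2)/eps. If n > N_0 then |(-7n - 2)/(4n) + 7/4| ≤ (1/2)/n < eps.

N_0 = (1/2)/eps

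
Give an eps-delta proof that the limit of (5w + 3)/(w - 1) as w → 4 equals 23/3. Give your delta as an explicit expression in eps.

Fix eps > 0. We want delta > 0 with 0 < |w − 4| < delta ⇒ |(5w + 3)/(w - 1) − (23/3)| < eps.
Combining over a common denominator, (5w + 3)/(w - 1) − (23/3) = [(5w + 3)·3 − 23·(w - 1)] / [3·(w - 1)] = -8(w − 4) / (3(w - 1)).
So |(5w + 3)/(w - 1) − (23/3)| = 8|w − 4| / (3·|w − 1|).
Require delta ≤ 3/2, so |w − 1| ≥ |3| − |w − 4| > 3 − 3/2 = 3/2.
Hence |(5w + 3)/(w - 1) − (23/3)| < 8|w − 4|/(3·(3/2)) = (16/9)|w − 4|, which is < eps once |w − 4| < (9/16)eps.
Take delta = min(3/2, (9/16)eps). Then 0 < |w − 4| < delta forces both bounds, so |(5w + 3)/(w - 1) − (23/3)| < eps.

delta = min(3/2, (9/16)eps)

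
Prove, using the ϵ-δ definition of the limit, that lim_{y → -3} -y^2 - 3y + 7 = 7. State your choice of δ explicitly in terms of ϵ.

Let ϵ > 0 be given. We want δ > 0 such that 0 < |y + 3| < δ implies |(-y^2 - 3y + 7) − 7| < ϵ.
(-y^2 - 3y + 7) − 7 = -y^2 - 3y = (y + 3)(-y).
So |(-y^2 - 3y + 7) − 7| = |y + 3|·|-y|.
Assume first that |y + 3| < 2, so |y| < 5. Then |-y| ≤ 5 = 5.
Hence |(-y^2 - 3y + 7) − 7| ≤ 5|y + 3| < ϵ provided |y + 3| < ϵ/5.
Choosing δ = min(2, ϵ/5) ensures both conditions, hence |(-y^2 - 3y + 7) − 7| < ϵ.

δ = min(2, ϵ/5)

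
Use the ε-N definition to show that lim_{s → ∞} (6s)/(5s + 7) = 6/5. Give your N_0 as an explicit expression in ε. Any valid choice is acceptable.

N_0 = (42/25)/ε

Let ε > 0. We seek N_0 > 0 such that s > N_0 implies |(6s)/(5s + 7) − (6/5)| < ε.
(6s)/(5s + 7) − (6/5) = (5(6s) − 6(5s + 7)) / (5(5s + 7)) = -42/(5(5s + 7)).
For s > 0 we have 5s + 7 > 5s, so |(6s)/(5s + 7) − (6/5)| = 42/(5(5s + 7)) < 42/(5·5s) = (42/25)/s.
Thus |(6s)/(5s + 7) − (6/5)| < ε whenever s > (42/25)/ε.
Take N_0 = (42/25)/ε. If s > N_0 then |(6s)/(5s + 7) − (6/5)| < (42/25)/s < ε.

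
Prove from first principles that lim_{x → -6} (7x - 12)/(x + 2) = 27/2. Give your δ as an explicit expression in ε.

δ = min(2, (4/13)ε)

Suppose ε > 0. We want δ > 0 with 0 < |x + 6| < δ ⇒ |(7x - 12)/(x + 2) − (27/2)| < ε.
Combining over a common denominator, (7x - 12)/(x + 2) − (27/2) = [(7x - 12)·(-4) − (-54)·(x + 2)] / [(-4)·(x + 2)] = 26(x + 6) / ((-4)(x + 2)).
So |(7x - 12)/(x + 2) − (27/2)| = 26|x + 6| / (4·|x + 2|).
Restrict δ ≤ 2. Then |x + 6| < 2 gives |x + 2| = |(x + 6) + (-4)| ≥ 4 − 2 = 2.
Hence |(7x - 12)/(x + 2) − (27/2)| < 26|x + 6|/(4·2) = (13/4)|x + 6|, which is < ε once |x + 6| < (4/13)ε.
Take δ = min(2, (4/13)ε). Then 0 < |x + 6| < δ forces both bounds, so |(7x - 12)/(x + 2) − (27/2)| < ε.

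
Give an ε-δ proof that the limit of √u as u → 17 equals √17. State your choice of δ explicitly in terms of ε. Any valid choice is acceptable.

δ = min(17, √17·ε)

Fix ε > 0. We want δ > 0 such that 0 < |u − 17| < δ implies |√u − √17| < ε.
Rationalise: √u − √17 = (u − 17)/(√u + √17), so |√u − √17| = |u − 17|/(√u + √17).
Restrict δ ≤ 17 so that |u − 17| < 17 forces u > 0, and then √u + √17 > √17.
Hence |√u − √17| < |u − 17|/√17, which is < ε once |u − 17| < √17·ε.
Take δ = min(17, √17·ε). If 0 < |u − 17| < δ then u > 0 and |√u − √17| < |u − 17|/√17 < ε.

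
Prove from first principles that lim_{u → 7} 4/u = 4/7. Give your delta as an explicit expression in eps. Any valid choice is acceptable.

Suppose eps > 0. We seek delta > 0 such that 0 < |u − 7| < delta implies |4/u − (4/7)| < eps.
|4/u − (4/7)| = 4·|7 − u|/(7·|u|) = 4|u − 7|/(7|u|).
Restrict delta ≤ 7/2. Then |u − 7| < 7/2 gives |u| > 7/2, so 7|u| > 49/2.
Then |4/u − (4/7)| < 4|u − 7|/(49/2), which is < eps when |u − 7| < (49/8)eps.
Take delta = min(7/2, (49/8)eps). Then 0 < |u − 7| < delta gives both |u − 7| < 7/2 and |u − 7| < (49/8)eps, so |4/u − (4/7)| < eps.

delta = min(7/2, (49/8)eps)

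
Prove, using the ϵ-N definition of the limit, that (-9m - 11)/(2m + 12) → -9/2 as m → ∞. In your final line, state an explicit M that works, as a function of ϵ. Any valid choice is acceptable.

Let ϵ > 0. For m ≥ 1, |(-9m - 11)/(2m + 12) + 9/2| = |86|/(2(2m + 12)) = 86/(2(2m + 12)).
Since 2m + 12 ≥ 2m for m ≥ 1, this is ≤ 86/(2·2m) = (43/2)/m.
So |(-9m - 11)/(2m + 12) + 9/2| < ϵ whenever m > (43/2)/ϵ.
Take M = (43/2)/ϵ. If m > M then |(-9m - 11)/(2m + 12) + 9/2| ≤ (43/2)/m < ϵ.

M = (43/2)/ϵ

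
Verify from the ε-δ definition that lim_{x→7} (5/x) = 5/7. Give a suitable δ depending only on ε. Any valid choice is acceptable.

δ = min(7/2, (49/10)ε)

Let ε > 0. We seek δ > 0 such that 0 < |x − 7| < δ implies |5/x − (5/7)| < ε.
|5/x − (5/7)| = 5·|7 − x|/(7·|x|) = 5|x − 7|/(7|x|).
Require δ ≤ 7/2 so that |x| > 7 − 7/2 = 7/2, hence 7|x| > 49/2.
Then |5/x − (5/7)| < 5|x − 7|/(49/2), which is < ε when |x − 7| < (49/10)ε.
Take δ = min(7/2, (49/10)ε). Then 0 < |x − 7| < δ gives both |x − 7| < 7/2 and |x − 7| < (49/10)ε, so |5/x − (5/7)| < ε.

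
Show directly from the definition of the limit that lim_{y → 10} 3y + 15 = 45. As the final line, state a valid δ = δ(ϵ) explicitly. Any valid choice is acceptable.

Let ϵ > 0. We need δ > 0 so that 0 < |y − 10| < δ implies |(3y + 15) − 45| < ϵ.
|(3y + 15) − 45| = |3y - 30| = 3|y − 10|.
So 3|y − 10| < ϵ exactly when |y − 10| < ϵ/3.
Choosing δ = ϵ/3 gives |(3y + 15) − 45| = 3|y − 10| < ϵ whenever |y − 10| < δ.

δ = ϵ/3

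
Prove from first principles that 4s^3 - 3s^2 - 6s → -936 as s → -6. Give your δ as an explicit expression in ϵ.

Suppose ϵ > 0. We want δ > 0 such that 0 < |s + 6| < δ implies |(4s^3 - 3s^2 - 6s) + 936| < ϵ.
(4s^3 - 3s^2 - 6s) + 936 = 4s^3 - 3s^2 - 6s + 936 = (s + 6)(4s^2 - 27s + 156).
So |(4s^3 - 3s^2 - 6s) + 936| = |s + 6|·|4s^2 - 27s + 156|.
Assume first that |s + 6| < 1, so |s| < 7. Then |4s^2 - 27s + 156| ≤ 4·7^2 + 27·7 + 156 = 541.
Hence |(4s^3 - 3s^2 - 6s) + 936| ≤ 541|s + 6| < ϵ provided |s + 6| < ϵ/541.
Choosing δ = min(1, ϵ/541) ensures both conditions, hence |(4s^3 - 3s^2 - 6s) + 936| < ϵ.

δ = min(1, ϵ/541)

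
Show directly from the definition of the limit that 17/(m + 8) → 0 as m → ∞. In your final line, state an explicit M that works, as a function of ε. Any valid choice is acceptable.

Let ε > 0 be given. For m ≥ 1, |17/(m + 8) − 0| = 17/(m + 8) ≤ 17/m.
We need 17/m < ε, i.e. m > 17/ε.
Take M = 17/ε. If m > M then |17/(m + 8)| ≤ 17/m < ε.

M = 17/ε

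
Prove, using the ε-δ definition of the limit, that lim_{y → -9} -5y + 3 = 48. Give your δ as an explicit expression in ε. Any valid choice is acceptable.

δ = ε/5

Suppose ε > 0. We need δ > 0 so that 0 < |y + 9| < δ implies |(-5y + 3) − 48| < ε.
|(-5y + 3) − 48| = |-5y - 45| = 5|y + 9|.
Thus it suffices that |y + 9| < ε/5.
Take δ = ε/5. If 0 < |y + 9| < δ then |(-5y + 3) − 48| = 5|y + 9| < 5·(ε/5) = ε.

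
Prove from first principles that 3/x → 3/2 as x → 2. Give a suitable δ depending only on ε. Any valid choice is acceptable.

Let ε > 0 be given. We seek δ > 0 such that 0 < |x − 2| < δ implies |3/x − (3/2)| < ε.
|3/x − (3/2)| = 3·|2 − x|/(2·|x|) = 3|x − 2|/(2|x|).
Require δ ≤ 1 so that |x| > 2 − 1 = 1, hence 2|x| > 2.
Then |3/x − (3/2)| < 3|x − 2|/2, which is < ε when |x − 2| < (2/3)ε.
Take δ = min(1, (2/3)ε). Then 0 < |x − 2| < δ gives both |x − 2| < 1 and |x − 2| < (2/3)ε, so |3/x − (3/2)| < ε.

δ = min(1, (2/3)ε)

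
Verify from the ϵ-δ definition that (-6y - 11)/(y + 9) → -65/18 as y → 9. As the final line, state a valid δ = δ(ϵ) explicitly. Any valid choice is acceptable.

δ = min(9, (162/43)ϵ)

Fix ϵ > 0. We want δ > 0 with 0 < |y − 9| < δ ⇒ |(-6y - 11)/(y + 9) + 65/18| < ϵ.
Combining over a common denominator, (-6y - 11)/(y + 9) + 65/18 = [(-6y - 11)·18 − (-65)·(y + 9)] / [18·(y + 9)] = -43(y − 9) / (18(y + 9)).
So |(-6y - 11)/(y + 9) + 65/18| = 43|y − 9| / (18·|y + 9|).
Restrict δ ≤ 9. Then |y − 9| < 9 gives |y + 9| = |(y − 9) + 18| ≥ 18 − 9 = 9.
Hence |(-6y - 11)/(y + 9) + 65/18| < 43|y − 9|/(18·9) = (43/162)|y − 9|, which is < ϵ once |y − 9| < (162/43)ϵ.
Take δ = min(9, (162/43)ϵ). Then 0 < |y − 9| < δ forces both bounds, so |(-6y - 11)/(y + 9) + 65/18| < ϵ.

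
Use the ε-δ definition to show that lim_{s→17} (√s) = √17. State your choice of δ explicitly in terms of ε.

δ = min(17, √17·ε)

Fix ε > 0. We want δ > 0 such that 0 < |s − 17| < δ implies |√s − √17| < ε.
Rationalise: √s − √17 = (s − 17)/(√s + √17), so |√s − √17| = |s − 17|/(√s + √17).
Restrict δ ≤ 17 so that |s − 17| < 17 forces s > 0, and then √s + √17 > √17.
Hence |√s − √17| < |s − 17|/√17, which is < ε once |s − 17| < √17·ε.
Take δ = min(17, √17·ε). If 0 < |s − 17| < δ then s > 0 and |√s − √17| < |s − 17|/√17 < ε.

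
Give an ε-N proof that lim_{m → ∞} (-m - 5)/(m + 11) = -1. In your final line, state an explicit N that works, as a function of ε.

N = 6/ε

Suppose ε > 0. For m ≥ 1, |(-m - 5)/(m + 11) + 1| = |6|/((m + 11)) = 6/((m + 11)).
Since m + 11 ≥ m for m ≥ 1, this is ≤ 6/(m) = 6/m.
So |(-m - 5)/(m + 11) + 1| < ε whenever m > 6/ε.
Take N = 6/ε. If m > N then |(-m - 5)/(m + 11) + 1| ≤ 6/m < ε.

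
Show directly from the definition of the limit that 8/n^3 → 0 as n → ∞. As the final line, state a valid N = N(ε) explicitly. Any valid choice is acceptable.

N = (8/ε)^{1/3}

Fix ε > 0. For n ≥ 1, |8/n^3 − 0| = 8/n^3.
8/n^3 < ε ⇔ n^3 > 8/ε ⇔ n > (8/ε)^{1/3}.
Take N = (8/ε)^{1/3}. Then n > N implies 8/n^3 < ε.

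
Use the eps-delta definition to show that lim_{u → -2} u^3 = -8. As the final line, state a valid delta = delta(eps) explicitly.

Let eps > 0. We seek delta > 0 with 0 < |u + 2| < delta ⇒ |u^3 + 8| < eps.
Factor: u^3 + 8 = (u + 2)(u^2 - 2u + 4), so |u^3 + 8| = |u + 2|·|u^2 - 2u + 4|.
Impose delta ≤ 1 so that |u| < 3; then |u^2 - 2u + 4| ≤ 19.
Hence |u^3 + 8| ≤ 19|u + 2|, which is < eps once |u + 2| < eps/19.
Take delta = min(1, eps/19). If 0 < |u + 2| < delta then both bounds hold and |u^3 + 8| ≤ 19|u + 2| < 19·(eps/19) = eps.

delta = min(1, eps/19)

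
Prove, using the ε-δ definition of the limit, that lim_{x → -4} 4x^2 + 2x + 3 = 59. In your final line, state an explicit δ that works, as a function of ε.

δ = min(1, ε/34)

Suppose ε > 0. We want δ > 0 such that 0 < |x + 4| < δ implies |(4x^2 + 2x + 3) − 59| < ε.
(4x^2 + 2x + 3) − 59 = 4x^2 + 2x - 56 = (x + 4)(4x - 14).
So |(4x^2 + 2x + 3) − 59| = |x + 4|·|4x - 14|.
Assume first that |x + 4| < 1, so |x| < 5. Then |4x - 14| ≤ 4·5 + 14 = 34.
Hence |(4x^2 + 2x + 3) − 59| ≤ 34|x + 4| < ε provided |x + 4| < ε/34.
Take δ = min(1, ε/34). Then 0 < |x + 4| < δ gives both |x + 4| < 1 and |x + 4| < ε/34, so |(4x^2 + 2x + 3) − 59| < ε.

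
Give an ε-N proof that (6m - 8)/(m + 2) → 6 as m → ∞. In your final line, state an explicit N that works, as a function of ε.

N = 20/ε

Fix ε > 0. For m ≥ 1, |(6m - 8)/(m + 2) − 6| = |-20|/((m + 2)) = 20/((m + 2)).
Since m + 2 ≥ m for m ≥ 1, this is ≤ 20/(m) = 20/m.
So |(6m - 8)/(m + 2) − 6| < ε whenever m > 20/ε.
Take N = 20/ε. If m > N then |(6m - 8)/(m + 2) − 6| ≤ 20/m < ε.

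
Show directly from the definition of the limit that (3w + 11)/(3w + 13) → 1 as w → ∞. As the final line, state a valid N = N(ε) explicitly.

N = (2/3)/ε

Let ε > 0 be given. We seek N > 0 such that w > N implies |(3w + 11)/(3w + 13) − 1| < ε.
(3w + 11)/(3w + 13) − 1 = (3(3w + 11) − 3(3w + 13)) / (3(3w + 13)) = -6/(3(3w + 13)).
For w > 0 we have 3w + 13 > 3w, so |(3w + 11)/(3w + 13) − 1| = 6/(3(3w + 13)) < 6/(3·3w) = (2/3)/w.
Thus |(3w + 11)/(3w + 13) − 1| < ε whenever w > (2/3)/ε.
Take N = (2/3)/ε. If w > N then |(3w + 11)/(3w + 13) − 1| < (2/3)/w < ε.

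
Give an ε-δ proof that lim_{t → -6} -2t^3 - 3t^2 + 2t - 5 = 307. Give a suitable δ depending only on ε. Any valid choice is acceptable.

Let ε > 0 be given. We want δ > 0 such that 0 < |t + 6| < δ implies |(-2t^3 - 3t^2 + 2t - 5) − 307| < ε.
(-2t^3 - 3t^2 + 2t - 5) − 307 = -2t^3 - 3t^2 + 2t - 312 = (t + 6)(-2t^2 + 9t - 52).
So |(-2t^3 - 3t^2 + 2t - 5) − 307| = |t + 6|·|-2t^2 + 9t - 52|.
Require δ ≤ 1. Then |t + 6| < 1 gives |t| < 7, and by the triangle inequality |-2t^2 + 9t - 52| ≤ 2·7^2 + 9·7 + 52 = 213.
Hence |(-2t^3 - 3t^2 + 2t - 5) − 307| ≤ 213|t + 6| < ε provided |t + 6| < ε/213.
Take δ = min(1, ε/213). Then 0 < |t + 6| < δ gives both |t + 6| < 1 and |t + 6| < ε/213, so |(-2t^3 - 3t^2 + 2t - 5) − 307| < ε.

δ = min(1, ε/213)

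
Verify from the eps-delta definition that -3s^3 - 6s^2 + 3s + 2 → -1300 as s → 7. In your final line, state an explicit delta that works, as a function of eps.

Fix eps > 0. We want delta > 0 such that 0 < |s − 7| < delta implies |(-3s^3 - 6s^2 + 3s + 2) + 1300| < eps.
(-3s^3 - 6s^2 + 3s + 2) + 1300 = -3s^3 - 6s^2 + 3s + 1302 = (s − 7)(-3s^2 - 27s - 186).
So |(-3s^3 - 6s^2 + 3s + 2) + 1300| = |s − 7|·|-3s^2 - 27s - 186|.
Assume first that |s − 7| < 1, so |s| < 8. Then |-3s^2 - 27s - 186| ≤ 3·8^2 + 27·8 + 186 = 594.
Hence |(-3s^3 - 6s^2 + 3s + 2) + 1300| ≤ 594|s − 7| < eps provided |s − 7| < eps/594.
Choosing delta = min(1, eps/594) ensures both conditions, hence |(-3s^3 - 6s^2 + 3s + 2) + 1300| < eps.

delta = min(1, eps/594)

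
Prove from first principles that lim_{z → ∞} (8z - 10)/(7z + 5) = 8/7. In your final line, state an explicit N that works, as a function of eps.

Fix eps > 0. We seek N > 0 such that z > N implies |(8z - 10)/(7z + 5) − (8/7)| < eps.
(8z - 10)/(7z + 5) − (8/7) = (7(8z - 10) − 8(7z + 5)) / (7(7z + 5)) = -110/(7(7z + 5)).
For z > 0 we have 7z + 5 > 7z, so |(8z - 10)/(7z + 5) − (8/7)| = 110/(7(7z + 5)) < 110/(7·7z) = (110/49)/z.
Thus |(8z - 10)/(7z + 5) − (8/7)| < eps whenever z > (110/49)/eps.
Take N = (110/49)/eps. If z > N then |(8z - 10)/(7z + 5) − (8/7)| < (110/49)/z < eps.

N = (110/49)/eps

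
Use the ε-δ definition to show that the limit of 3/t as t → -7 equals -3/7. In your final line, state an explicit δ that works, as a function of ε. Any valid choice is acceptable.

δ = min(7/2, (49/6)ε)

Fix ε > 0. We seek δ > 0 such that 0 < |t + 7| < δ implies |3/t + 3/7| < ε.
|3/t + 3/7| = 3·|-7 − t|/(7·|t|) = 3|t + 7|/(7|t|).
Restrict δ ≤ 7/2. Then |t + 7| < 7/2 gives |t| > 7/2, so 7|t| > 49/2.
Then |3/t + 3/7| < 3|t + 7|/(49/2), which is < ε when |t + 7| < (49/6)ε.
Take δ = min(7/2, (49/6)ε). Then 0 < |t + 7| < δ gives both |t + 7| < 7/2 and |t + 7| < (49/6)ε, so |3/t + 3/7| < ε.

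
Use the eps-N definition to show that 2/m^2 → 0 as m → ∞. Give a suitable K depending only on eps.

Fix eps > 0. For m ≥ 1, |2/m^2 − 0| = 2/m^2.
2/m^2 < eps ⇔ m^2 > 2/eps ⇔ m > (2/eps)^{1/2}.
Take K = (2/eps)^{1/2}. Then m > K implies 2/m^2 < eps.

K = (2/eps)^{1/2}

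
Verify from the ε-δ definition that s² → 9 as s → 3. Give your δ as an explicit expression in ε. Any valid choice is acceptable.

δ = min(1, ε/7)

Suppose ε > 0. We seek δ > 0 with 0 < |s − 3| < δ ⇒ |s² − 9| < ε.
Factor: s² − 9 = (s − 3)(s + 3), so |s² − 9| = |s − 3|·|s + 3|.
Restrict δ ≤ 1. Then |s − 3| < 1 gives |s| < 4, so by the triangle inequality |s + 3| ≤ 4 + 3 = 7.
Hence |s² − 9| ≤ 7|s − 3|, which is < ε once |s − 3| < ε/7.
Take δ = min(1, ε/7). If 0 < |s − 3| < δ then both bounds hold and |s² − 9| ≤ 7|s − 3| < 7·(ε/7) = ε.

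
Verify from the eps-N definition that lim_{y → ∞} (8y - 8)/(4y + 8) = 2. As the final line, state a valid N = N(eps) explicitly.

Suppose eps > 0. We seek N > 0 such that y > N implies |(8y - 8)/(4y + 8) − 2| < eps.
(8y - 8)/(4y + 8) − 2 = (4(8y - 8) − 8(4y + 8)) / (4(4y + 8)) = -96/(4(4y + 8)).
For y > 0 we have 4y + 8 > 4y, so |(8y - 8)/(4y + 8) − 2| = 96/(4(4y + 8)) < 96/(4·4y) = 6/y.
Thus |(8y - 8)/(4y + 8) − 2| < eps whenever y > 6/eps.
Take N = 6/eps. If y > N then |(8y - 8)/(4y + 8) − 2| < 6/y < eps.

N = 6/eps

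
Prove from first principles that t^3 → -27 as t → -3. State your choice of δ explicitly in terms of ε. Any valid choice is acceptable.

δ = min(1, ε/37)

Suppose ε > 0. We seek δ > 0 with 0 < |t + 3| < δ ⇒ |t^3 + 27| < ε.
Factor: t^3 + 27 = (t + 3)(t^2 - 3t + 9), so |t^3 + 27| = |t + 3|·|t^2 - 3t + 9|.
Restrict δ ≤ 1. Then |t + 3| < 1 gives |t| < 4, so by the triangle inequality |t^2 - 3t + 9| ≤ 4^2 + 3·4 + 9 = 37.
Hence |t^3 + 27| ≤ 37|t + 3|, which is < ε once |t + 3| < ε/37.
Take δ = min(1, ε/37). If 0 < |t + 3| < δ then both bounds hold and |t^3 + 27| ≤ 37|t + 3| < 37·(ε/37) = ε.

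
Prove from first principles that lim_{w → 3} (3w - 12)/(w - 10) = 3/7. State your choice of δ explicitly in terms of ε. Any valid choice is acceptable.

Let ε > 0. We want δ > 0 with 0 < |w − 3| < δ ⇒ |(3w - 12)/(w - 10) − (3/7)| < ε.
Combining over a common denominator, (3w - 12)/(w - 10) − (3/7) = [(3w - 12)·(-7) − (-3)·(w - 10)] / [(-7)·(w - 10)] = -18(w − 3) / ((-7)(w - 10)).
So |(3w - 12)/(w - 10) − (3/7)| = 18|w − 3| / (7·|w − 10|).
Restrict δ ≤ 7/2. Then |w − 3| < 7/2 gives |w − 10| = |(w − 3) + (-7)| ≥ 7 − 7/2 = 7/2.
Hence |(3w - 12)/(w - 10) − (3/7)| < 18|w − 3|/(7·(7/2)) = (36/49)|w − 3|, which is < ε once |w − 3| < (49/36)ε.
Take δ = min(7/2, (49/36)ε). Then 0 < |w − 3| < δ forces both bounds, so |(3w - 12)/(w - 10) − (3/7)| < ε.

δ = min(7/2, (49/36)ε)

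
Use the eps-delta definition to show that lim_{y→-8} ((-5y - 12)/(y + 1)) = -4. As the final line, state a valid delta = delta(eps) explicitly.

delta = min(7/2, (7/2)eps)

Fix eps > 0. We want delta > 0 with 0 < |y + 8| < delta ⇒ |(-5y - 12)/(y + 1) + 4| < eps.
Combining over a common denominator, (-5y - 12)/(y + 1) + 4 = [(-5y - 12)·(-7) − 28·(y + 1)] / [(-7)·(y + 1)] = 7(y + 8) / ((-7)(y + 1)).
So |(-5y - 12)/(y + 1) + 4| = 7|y + 8| / (7·|y + 1|).
Require delta ≤ 7/2, so |y + 1| ≥ |-7| − |y + 8| > 7 − 7/2 = 7/2.
Hence |(-5y - 12)/(y + 1) + 4| < 7|y + 8|/(7·(7/2)) = (2/7)|y + 8|, which is < eps once |y + 8| < (7/2)eps.
Take delta = min(7/2, (7/2)eps). Then 0 < |y + 8| < delta forces both bounds, so |(-5y - 12)/(y + 1) + 4| < eps.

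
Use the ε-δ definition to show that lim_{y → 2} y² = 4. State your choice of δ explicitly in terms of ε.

δ = min(2, ε/6)

Let ε > 0. We seek δ > 0 with 0 < |y − 2| < δ ⇒ |y² − 4| < ε.
Factor: y² − 4 = (y − 2)(y + 2), so |y² − 4| = |y − 2|·|y + 2|.
Restrict δ ≤ 2. Then |y − 2| < 2 gives |y| < 4, so by the triangle inequality |y + 2| ≤ 4 + 2 = 6.
Hence |y² − 4| ≤ 6|y − 2|, which is < ε once |y − 2| < ε/6.
Take δ = min(2, ε/6). If 0 < |y − 2| < δ then both bounds hold and |y² − 4| ≤ 6|y − 2| < 6·(ε/6) = ε.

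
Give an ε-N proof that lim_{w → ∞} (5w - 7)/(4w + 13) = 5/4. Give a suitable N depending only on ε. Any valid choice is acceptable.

N = (93/16)/ε

Let ε > 0. We seek N > 0 such that w > N implies |(5w - 7)/(4w + 13) − (5/4)| < ε.
(5w - 7)/(4w + 13) − (5/4) = (4(5w - 7) − 5(4w + 13)) / (4(4w + 13)) = -93/(4(4w + 13)).
For w > 0 we have 4w + 13 > 4w, so |(5w - 7)/(4w + 13) − (5/4)| = 93/(4(4w + 13)) < 93/(4·4w) = (93/16)/w.
Thus |(5w - 7)/(4w + 13) − (5/4)| < ε whenever w > (93/16)/ε.
Take N = (93/16)/ε. If w > N then |(5w - 7)/(4w + 13) − (5/4)| < (93/16)/w < ε.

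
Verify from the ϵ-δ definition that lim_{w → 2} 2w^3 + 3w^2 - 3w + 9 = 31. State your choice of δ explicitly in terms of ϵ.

Let ϵ > 0 be given. We want δ > 0 such that 0 < |w − 2| < δ implies |(2w^3 + 3w^2 - 3w + 9) − 31| < ϵ.
(2w^3 + 3w^2 - 3w + 9) − 31 = 2w^3 + 3w^2 - 3w - 22 = (w − 2)(2w^2 + 7w + 11).
So |(2w^3 + 3w^2 - 3w + 9) − 31| = |w − 2|·|2w^2 + 7w + 11|.
Assume first that |w − 2| < 1, so |w| < 3. Then |2w^2 + 7w + 11| ≤ 2·3^2 + 7·3 + 11 = 50.
Hence |(2w^3 + 3w^2 - 3w + 9) − 31| ≤ 50|w − 2| < ϵ provided |w − 2| < ϵ/50.
Take δ = min(1, ϵ/50). Then 0 < |w − 2| < δ gives both |w − 2| < 1 and |w − 2| < ϵ/50, so |(2w^3 + 3w^2 - 3w + 9) − 31| < ϵ.

δ = min(1, ϵ/50)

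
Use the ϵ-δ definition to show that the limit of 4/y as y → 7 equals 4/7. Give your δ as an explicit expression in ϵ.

δ = min(7/2, (49/8)ϵ)

Let ϵ > 0 be given. We seek δ > 0 such that 0 < |y − 7| < δ implies |4/y − (4/7)| < ϵ.
|4/y − (4/7)| = 4·|7 − y|/(7·|y|) = 4|y − 7|/(7|y|).
Restrict δ ≤ 7/2. Then |y − 7| < 7/2 gives |y| > 7/2, so 7|y| > 49/2.
Then |4/y − (4/7)| < 4|y − 7|/(49/2), which is < ϵ when |y − 7| < (49/8)ϵ.
Take δ = min(7/2, (49/8)ϵ). Then 0 < |y − 7| < δ gives both |y − 7| < 7/2 and |y − 7| < (49/8)ϵ, so |4/y − (4/7)| < ϵ.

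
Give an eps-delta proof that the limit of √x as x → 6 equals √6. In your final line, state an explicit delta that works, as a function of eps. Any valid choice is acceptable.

Let eps > 0 be given. We want delta > 0 such that 0 < |x − 6| < delta implies |√x − √6| < eps.
Rationalise: √x − √6 = (x − 6)/(√x + √6), so |√x − √6| = |x − 6|/(√x + √6).
Restrict delta ≤ 6 so that |x − 6| < 6 forces x > 0, and then √x + √6 > √6.
Hence |√x − √6| < |x − 6|/√6, which is < eps once |x − 6| < √6·eps.
Take delta = min(6, √6·eps). If 0 < |x − 6| < delta then x > 0 and |√x − √6| < |x − 6|/√6 < eps.

delta = min(6, √6·eps)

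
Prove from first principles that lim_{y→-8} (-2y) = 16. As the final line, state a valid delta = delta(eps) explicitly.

delta = eps/2

Suppose eps > 0. We need delta > 0 so that 0 < |y + 8| < delta implies |(-2y) − 16| < eps.
Since (-2y) − 16 = -2(y + 8), we have |(-2y) − 16| = 2|y + 8|.
Thus it suffices that |y + 8| < eps/2.
Choosing delta = eps/2 gives |(-2y) − 16| = 2|y + 8| < eps whenever |y + 8| < delta.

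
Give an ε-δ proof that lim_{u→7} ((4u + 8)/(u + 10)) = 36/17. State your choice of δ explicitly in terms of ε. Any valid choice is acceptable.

Let ε > 0. We want δ > 0 with 0 < |u − 7| < δ ⇒ |(4u + 8)/(u + 10) − (36/17)| < ε.
Combining over a common denominator, (4u + 8)/(u + 10) − (36/17) = [(4u + 8)·17 − 36·(u + 10)] / [17·(u + 10)] = 32(u − 7) / (17(u + 10)).
So |(4u + 8)/(u + 10) − (36/17)| = 32|u − 7| / (17·|u + 10|).
Require δ ≤ 17/2, so |u + 10| ≥ |17| − |u − 7| > 17 − 17/2 = 17/2.
Hence |(4u + 8)/(u + 10) − (36/17)| < 32|u − 7|/(17·(17/2)) = (64/289)|u − 7|, which is < ε once |u − 7| < (289/64)ε.
Take δ = min(17/2, (289/64)ε). Then 0 < |u − 7| < δ forces both bounds, so |(4u + 8)/(u + 10) − (36/17)| < ε.

δ = min(17/2, (289/64)ε)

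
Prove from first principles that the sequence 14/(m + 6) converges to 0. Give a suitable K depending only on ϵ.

K = 14/ϵ

Let ϵ > 0 be given. For m ≥ 1, |14/(m + 6) − 0| = 14/(m + 6) ≤ 14/m.
We need 14/m < ϵ, i.e. m > 14/ϵ.
Take K = 14/ϵ. If m > K then |14/(m + 6)| ≤ 14/m < ϵ.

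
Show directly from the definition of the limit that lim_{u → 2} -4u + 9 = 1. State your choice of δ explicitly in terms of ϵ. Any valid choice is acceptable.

δ = ϵ/4

Suppose ϵ > 0. We need δ > 0 so that 0 < |u − 2| < δ implies |(-4u + 9) − 1| < ϵ.
|(-4u + 9) − 1| = |-4u + 8| = 4|u − 2|.
So 4|u − 2| < ϵ exactly when |u − 2| < ϵ/4.
Choosing δ = ϵ/4 gives |(-4u + 9) − 1| = 4|u − 2| < ϵ whenever |u − 2| < δ.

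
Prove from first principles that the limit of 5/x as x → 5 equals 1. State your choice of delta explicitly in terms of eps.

Fix eps > 0. We seek delta > 0 such that 0 < |x − 5| < delta implies |5/x − 1| < eps.
|5/x − 1| = 5·|5 − x|/(5·|x|) = 5|x − 5|/(5|x|).
Require delta ≤ 5/2 so that |x| > 5 − 5/2 = 5/2, hence 5|x| > 25/2.
Then |5/x − 1| < 5|x − 5|/(25/2), which is < eps when |x − 5| < (5/2)eps.
Take delta = min(5/2, (5/2)eps). Then 0 < |x − 5| < delta gives both |x − 5| < 5/2 and |x − 5| < (5/2)eps, so |5/x − 1| < eps.

delta = min(5/2, (5/2)eps)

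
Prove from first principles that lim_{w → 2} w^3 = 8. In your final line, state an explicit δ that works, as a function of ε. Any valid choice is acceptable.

Let ε > 0 be given. We seek δ > 0 with 0 < |w − 2| < δ ⇒ |w^3 − 8| < ε.
Factor: w^3 − 8 = (w − 2)(w^2 + 2w + 4), so |w^3 − 8| = |w − 2|·|w^2 + 2w + 4|.
Restrict δ ≤ 1. Then |w − 2| < 1 gives |w| < 3, so by the triangle inequality |w^2 + 2w + 4| ≤ 3^2 + 2·3 + 4 = 19.
Hence |w^3 − 8| ≤ 19|w − 2|, which is < ε once |w − 2| < ε/19.
Take δ = min(1, ε/19). If 0 < |w − 2| < δ then both bounds hold and |w^3 − 8| ≤ 19|w − 2| < 19·(ε/19) = ε.

δ = min(1, ε/19)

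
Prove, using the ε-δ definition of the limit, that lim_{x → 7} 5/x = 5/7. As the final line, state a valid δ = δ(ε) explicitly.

δ = min(7/2, (49/10)ε)

Suppose ε > 0. We seek δ > 0 such that 0 < |x − 7| < δ implies |5/x − (5/7)| < ε.
|5/x − (5/7)| = 5·|7 − x|/(7·|x|) = 5|x − 7|/(7|x|).
Require δ ≤ 7/2 so that |x| > 7 − 7/2 = 7/2, hence 7|x| > 49/2.
Then |5/x − (5/7)| < 5|x − 7|/(49/2), which is < ε when |x − 7| < (49/10)ε.
Take δ = min(7/2, (49/10)ε). Then 0 < |x − 7| < δ gives both |x − 7| < 7/2 and |x − 7| < (49/10)ε, so |5/x − (5/7)| < ε.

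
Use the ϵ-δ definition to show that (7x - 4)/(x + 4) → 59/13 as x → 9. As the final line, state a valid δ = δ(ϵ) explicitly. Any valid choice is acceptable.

δ = min(13/2, (169/64)ϵ)

Fix ϵ > 0. We want δ > 0 with 0 < |x − 9| < δ ⇒ |(7x - 4)/(x + 4) − (59/13)| < ϵ.
Combining over a common denominator, (7x - 4)/(x + 4) − (59/13) = [(7x - 4)·13 − 59·(x + 4)] / [13·(x + 4)] = 32(x − 9) / (13(x + 4)).
So |(7x - 4)/(x + 4) − (59/13)| = 32|x − 9| / (13·|x + 4|).
Restrict δ ≤ 13/2. Then |x − 9| < 13/2 gives |x + 4| = |(x − 9) + 13| ≥ 13 − 13/2 = 13/2.
Hence |(7x - 4)/(x + 4) − (59/13)| < 32|x − 9|/(13·(13/2)) = (64/169)|x − 9|, which is < ϵ once |x − 9| < (169/64)ϵ.
Take δ = min(13/2, (169/64)ϵ). Then 0 < |x − 9| < δ forces both bounds, so |(7x - 4)/(x + 4) − (59/13)| < ϵ.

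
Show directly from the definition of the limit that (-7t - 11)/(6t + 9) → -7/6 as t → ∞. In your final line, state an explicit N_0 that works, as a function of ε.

Let ε > 0 be given. We seek N_0 > 0 such that t > N_0 implies |(-7t - 11)/(6t + 9) + 7/6| < ε.
(-7t - 11)/(6t + 9) + 7/6 = (6(-7t - 11) − (-7)(6t + 9)) / (6(6t + 9)) = -3/(6(6t + 9)).
For t > 0 we have 6t + 9 > 6t, so |(-7t - 11)/(6t + 9) + 7/6| = 3/(6(6t + 9)) < 3/(6·6t) = (1/12)/t.
Thus |(-7t - 11)/(6t + 9) + 7/6| < ε whenever t > (1/12)/ε.
Take N_0 = (1/12)/ε. If t > N_0 then |(-7t - 11)/(6t + 9) + 7/6| < (1/12)/t < ε.

N_0 = (1/12)/ε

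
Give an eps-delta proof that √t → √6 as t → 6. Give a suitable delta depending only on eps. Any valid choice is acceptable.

delta = min(6, √6·eps)

Fix eps > 0. We want delta > 0 such that 0 < |t − 6| < delta implies |√t − √6| < eps.
Rationalise: √t − √6 = (t − 6)/(√t + √6), so |√t − √6| = |t − 6|/(√t + √6).
Restrict delta ≤ 6 so that |t − 6| < 6 forces t > 0, and then √t + √6 > √6.
Hence |√t − √6| < |t − 6|/√6, which is < eps once |t − 6| < √6·eps.
Take delta = min(6, √6·eps). If 0 < |t − 6| < delta then t > 0 and |√t − √6| < |t − 6|/√6 < eps.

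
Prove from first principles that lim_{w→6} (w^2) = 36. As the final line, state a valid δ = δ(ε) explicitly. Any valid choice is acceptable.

δ = min(1, ε/13)

Let ε > 0. We seek δ > 0 with 0 < |w − 6| < δ ⇒ |w^2 − 36| < ε.
Factor: w^2 − 36 = (w − 6)(w + 6), so |w^2 − 36| = |w − 6|·|w + 6|.
Impose δ ≤ 1 so that |w| < 7; then |w + 6| ≤ 13.
Hence |w^2 − 36| ≤ 13|w − 6|, which is < ε once |w − 6| < ε/13.
Take δ = min(1, ε/13). If 0 < |w − 6| < δ then both bounds hold and |w^2 − 36| ≤ 13|w − 6| < 13·(ε/13) = ε.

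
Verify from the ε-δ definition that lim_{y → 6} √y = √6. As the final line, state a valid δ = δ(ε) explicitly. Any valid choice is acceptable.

δ = min(6, √6·ε)

Suppose ε > 0. We want δ > 0 such that 0 < |y − 6| < δ implies |√y − √6| < ε.
Multiplying by the conjugate, |√y − √6| = |y − 6|/(√y + √6).
Restrict δ ≤ 6 so that |y − 6| < 6 forces y > 0, and then √y + √6 > √6.
Hence |√y − √6| < |y − 6|/√6, which is < ε once |y − 6| < √6·ε.
Take δ = min(6, √6·ε). If 0 < |y − 6| < δ then y > 0 and |√y − √6| < |y − 6|/√6 < ε.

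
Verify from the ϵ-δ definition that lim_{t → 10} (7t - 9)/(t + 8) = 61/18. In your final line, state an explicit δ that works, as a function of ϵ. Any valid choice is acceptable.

δ = min(9, (162/65)ϵ)

Let ϵ > 0. We want δ > 0 with 0 < |t − 10| < δ ⇒ |(7t - 9)/(t + 8) − (61/18)| < ϵ.
Combining over a common denominator, (7t - 9)/(t + 8) − (61/18) = [(7t - 9)·18 − 61·(t + 8)] / [18·(t + 8)] = 65(t − 10) / (18(t + 8)).
So |(7t - 9)/(t + 8) − (61/18)| = 65|t − 10| / (18·|t + 8|).
Restrict δ ≤ 9. Then |t − 10| < 9 gives |t + 8| = |(t − 10) + 18| ≥ 18 − 9 = 9.
Hence |(7t - 9)/(t + 8) − (61/18)| < 65|t − 10|/(18·9) = (65/162)|t − 10|, which is < ϵ once |t − 10| < (162/65)ϵ.
Take δ = min(9, (162/65)ϵ). Then 0 < |t − 10| < δ forces both bounds, so |(7t - 9)/(t + 8) − (61/18)| < ϵ.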